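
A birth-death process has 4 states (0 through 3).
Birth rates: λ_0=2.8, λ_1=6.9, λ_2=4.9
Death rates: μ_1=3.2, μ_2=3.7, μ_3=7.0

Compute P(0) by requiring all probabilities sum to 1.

Ratios P(n)/P(0) = (λ₀···λₙ₋₁)/(μ₁···μₙ):
P(1)/P(0) = (2.8)/(3.2) = 0.8750
P(2)/P(0) = (2.8×6.9)/(3.2×3.7) = 1.6318
P(3)/P(0) = (2.8×6.9×4.9)/(3.2×3.7×7.0) = 1.1422

Normalization: ∑ P(n) = 1
P(0) × (1.0000 + 0.8750 + 1.6318 + 1.1422) = 1
P(0) × 4.6490 = 1
P(0) = 1/4.6490 = 0.2151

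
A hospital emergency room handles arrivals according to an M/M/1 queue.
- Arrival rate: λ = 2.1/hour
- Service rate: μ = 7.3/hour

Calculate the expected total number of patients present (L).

ρ = λ/μ = 2.1/7.3 = 0.2877
For M/M/1: L = λ/(μ-λ)
L = 2.1/(7.3-2.1) = 2.1/5.20
L = 0.4038 patients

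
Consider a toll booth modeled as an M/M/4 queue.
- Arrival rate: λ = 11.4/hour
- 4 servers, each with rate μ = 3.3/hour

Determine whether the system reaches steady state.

Stability requires ρ = λ/(cμ) < 1
ρ = 11.4/(4 × 3.3) = 11.4/13.20 = 0.8636
Since 0.8636 < 1, the system is STABLE.
The servers are busy 86.36% of the time.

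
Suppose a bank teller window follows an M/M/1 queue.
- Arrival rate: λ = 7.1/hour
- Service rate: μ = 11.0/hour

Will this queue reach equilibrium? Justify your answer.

Stability requires ρ = λ/(cμ) < 1
ρ = 7.1/(1 × 11.0) = 7.1/11.00 = 0.6455
Since 0.6455 < 1, the system is STABLE.
The server is busy 64.55% of the time.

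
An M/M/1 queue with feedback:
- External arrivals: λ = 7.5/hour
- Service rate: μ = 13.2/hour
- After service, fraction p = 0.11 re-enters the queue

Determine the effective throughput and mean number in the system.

Effective arrival rate: λ_eff = λ/(1-p) = 7.5/(1-0.11) = 7.5/0.89 = 8.4270
ρ = λ_eff/μ = 8.4270/13.2 = 0.6384
L = ρ/(1-ρ) = 0.6384/(1-0.6384) = 1.7655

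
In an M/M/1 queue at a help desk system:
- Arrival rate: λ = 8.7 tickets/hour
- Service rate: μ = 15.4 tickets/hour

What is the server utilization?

Server utilization: ρ = λ/μ
ρ = 8.7/15.4 = 0.5649
The server is busy 56.49% of the time.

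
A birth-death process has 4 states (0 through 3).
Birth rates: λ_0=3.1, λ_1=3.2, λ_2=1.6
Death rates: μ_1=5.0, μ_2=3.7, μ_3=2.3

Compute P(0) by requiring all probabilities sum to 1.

Ratios P(n)/P(0) = (λ₀···λₙ₋₁)/(μ₁···μₙ):
P(1)/P(0) = (3.1)/(5.0) = 0.6200
P(2)/P(0) = (3.1×3.2)/(5.0×3.7) = 0.5362
P(3)/P(0) = (3.1×3.2×1.6)/(5.0×3.7×2.3) = 0.3730

Normalization: ∑ P(n) = 1
P(0) × (1.0000 + 0.6200 + 0.5362 + 0.3730) = 1
P(0) × 2.5292 = 1
P(0) = 1/2.5292 = 0.3954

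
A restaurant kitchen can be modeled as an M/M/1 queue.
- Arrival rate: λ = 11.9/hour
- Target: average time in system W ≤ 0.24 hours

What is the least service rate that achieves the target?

For M/M/1: W = 1/(μ-λ)
Need W ≤ 0.24, so 1/(μ-λ) ≤ 0.24
μ - λ ≥ 1/0.24 = 4.1667
μ ≥ 11.9 + 4.1667 = 16.0667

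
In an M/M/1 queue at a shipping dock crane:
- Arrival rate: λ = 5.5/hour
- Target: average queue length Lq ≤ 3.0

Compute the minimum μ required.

For M/M/1: Lq = λ²/(μ(μ-λ))
Need Lq ≤ 3.0, i.e. μ(μ-λ) ≥ λ²/3.0
μ² - 5.5μ - 30.25/3.0 ≥ 0  →  μ² - 5.5μ - 10.08333 ≥ 0
Quadratic formula (positive root): μ = [λ + √(λ² + 4×10.08333)]/2
Discriminant: 30.25 + 4×10.08333 = 70.5833, √70.5833 = 8.4014
μ ≥ (5.5 + 8.4014)/2 = 6.9507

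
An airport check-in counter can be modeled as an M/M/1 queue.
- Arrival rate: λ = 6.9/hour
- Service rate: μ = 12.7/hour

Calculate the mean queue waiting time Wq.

First, compute utilization: ρ = λ/μ = 6.9/12.7 = 0.5433
For M/M/1: Wq = λ/(μ(μ-λ))
Wq = 6.9/(12.7 × (12.7-6.9))
Wq = 6.9/(12.7 × 5.80)
Wq = 0.09367 hours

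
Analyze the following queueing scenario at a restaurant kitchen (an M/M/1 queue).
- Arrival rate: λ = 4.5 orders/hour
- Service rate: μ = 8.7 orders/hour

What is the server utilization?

Server utilization: ρ = λ/μ
ρ = 4.5/8.7 = 0.5172
The server is busy 51.72% of the time.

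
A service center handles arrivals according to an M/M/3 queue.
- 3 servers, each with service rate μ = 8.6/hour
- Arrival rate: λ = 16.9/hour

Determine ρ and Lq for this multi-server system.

Traffic intensity: ρ = λ/(cμ) = 16.9/(3×8.6) = 0.6550
Since ρ = 0.6550 < 1, system is stable.
Offered load a = λ/μ = cρ = 16.9/8.6 = 1.9651
P₀ = [ Σₙ₌₀^2 aⁿ/n! + a^3/(3!(1-ρ)) ]⁻¹
Σ = a^0/0! + a^1/1! + a^2/2! = 1.00000 + 1.96512 + 1.93084 = 4.8960
a^3/(3!(1-ρ)) = 7.58865/(6 × 0.344961) = 3.6664
P₀ = 1/(4.8960 + 3.6664) = 0.1168
Lq = P₀·a^3·ρ / (3!(1-ρ)²) = 0.1168 × 7.5887 × 0.6550 / (6 × 0.1190) = 0.8131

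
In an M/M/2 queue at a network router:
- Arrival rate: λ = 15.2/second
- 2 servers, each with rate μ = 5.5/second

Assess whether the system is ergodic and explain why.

Stability requires ρ = λ/(cμ) < 1
ρ = 15.2/(2 × 5.5) = 15.2/11.00 = 1.3818
Since 1.3818 ≥ 1, the system is UNSTABLE.
Need c > λ/μ = 15.2/5.5 = 2.76.
Minimum servers needed: c = 3.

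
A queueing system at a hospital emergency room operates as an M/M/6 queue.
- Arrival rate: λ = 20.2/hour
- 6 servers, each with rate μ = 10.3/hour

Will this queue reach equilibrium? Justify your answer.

Stability requires ρ = λ/(cμ) < 1
ρ = 20.2/(6 × 10.3) = 20.2/61.80 = 0.3269
Since 0.3269 < 1, the system is STABLE.
The servers are busy 32.69% of the time.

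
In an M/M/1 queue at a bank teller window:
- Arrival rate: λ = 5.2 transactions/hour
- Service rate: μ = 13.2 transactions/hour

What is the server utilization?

Server utilization: ρ = λ/μ
ρ = 5.2/13.2 = 0.3939
The server is busy 39.39% of the time.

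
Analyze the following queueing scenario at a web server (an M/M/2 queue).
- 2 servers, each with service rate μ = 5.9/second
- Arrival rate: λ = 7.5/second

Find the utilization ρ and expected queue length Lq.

Traffic intensity: ρ = λ/(cμ) = 7.5/(2×5.9) = 0.6356
Since ρ = 0.6356 < 1, system is stable.
Offered load a = λ/μ = cρ = 7.5/5.9 = 1.2712
P₀ = [ Σₙ₌₀^1 aⁿ/n! + a^2/(2!(1-ρ)) ]⁻¹
Σ = a^0/0! + a^1/1! = 1.0000 + 1.2712 = 2.2712
a^2/(2!(1-ρ)) = 1.6159/(2 × 0.3644) = 2.2172
P₀ = 1/(2.2712 + 2.2172) = 0.2228
Lq = P₀·a^2·ρ / (2!(1-ρ)²) = 0.2228 × 1.6159 × 0.6356 / (2 × 0.1328) = 0.8616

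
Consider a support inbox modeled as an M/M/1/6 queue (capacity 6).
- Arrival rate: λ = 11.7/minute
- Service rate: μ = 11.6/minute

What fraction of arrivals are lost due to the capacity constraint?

ρ = λ/μ = 11.7/11.6 = 1.0086
P₀ = (1-ρ)/(1-ρ^(K+1)) = (1-1.0086)/(1-1.0086^7) = -0.008600/-0.06178 = 0.1392
P_K = P₀×ρ^K = 0.139214 × 1.0086^6 = 0.139214 × 1.05272 = 0.1466
Blocking probability = 14.66%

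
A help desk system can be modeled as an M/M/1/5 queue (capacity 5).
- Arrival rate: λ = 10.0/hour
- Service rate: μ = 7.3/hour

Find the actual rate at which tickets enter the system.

ρ = λ/μ = 10.0/7.3 = 1.36986
P₀ = (1-ρ)/(1-ρ^(K+1)) = (1-1.36986)/(1-1.36986^6) = -0.36986/-5.6078 = 0.06595
P_K = P₀×ρ^K = 0.06595 × 1.36986^5 = 0.06595 × 4.8237 = 0.3181
λ_eff = λ(1-P_K) = 10.0 × (1 - 0.31815) = 10.0 × 0.68185 = 6.8185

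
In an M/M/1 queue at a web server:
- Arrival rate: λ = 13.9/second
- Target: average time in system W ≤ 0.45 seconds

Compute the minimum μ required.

For M/M/1: W = 1/(μ-λ)
Need W ≤ 0.45, so 1/(μ-λ) ≤ 0.45
μ - λ ≥ 1/0.45 = 2.2222
μ ≥ 13.9 + 2.2222 = 16.1222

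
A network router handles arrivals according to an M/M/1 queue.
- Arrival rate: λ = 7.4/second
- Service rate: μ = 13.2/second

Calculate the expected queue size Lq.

ρ = λ/μ = 7.4/13.2 = 0.5606
For M/M/1: Lq = λ²/(μ(μ-λ))
Lq = 54.76/(13.2 × 5.80)
Lq = 0.7153 packets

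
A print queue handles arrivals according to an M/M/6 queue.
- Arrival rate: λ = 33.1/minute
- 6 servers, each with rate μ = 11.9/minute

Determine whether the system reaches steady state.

Stability requires ρ = λ/(cμ) < 1
ρ = 33.1/(6 × 11.9) = 33.1/71.40 = 0.4636
Since 0.4636 < 1, the system is STABLE.
The servers are busy 46.36% of the time.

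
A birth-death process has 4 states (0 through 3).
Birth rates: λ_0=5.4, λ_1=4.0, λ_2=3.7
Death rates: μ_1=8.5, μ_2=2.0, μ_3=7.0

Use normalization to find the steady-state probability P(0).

Ratios P(n)/P(0) = (λ₀···λₙ₋₁)/(μ₁···μₙ):
P(1)/P(0) = (5.4)/(8.5) = 0.6353
P(2)/P(0) = (5.4×4.0)/(8.5×2.0) = 1.2706
P(3)/P(0) = (5.4×4.0×3.7)/(8.5×2.0×7.0) = 0.6716

Normalization: ∑ P(n) = 1
P(0) × (1.0000 + 0.6353 + 1.2706 + 0.6716) = 1
P(0) × 3.5775 = 1
P(0) = 1/3.5775 = 0.2795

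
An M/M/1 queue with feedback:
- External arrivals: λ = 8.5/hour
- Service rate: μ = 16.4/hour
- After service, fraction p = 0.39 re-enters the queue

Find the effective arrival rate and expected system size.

Effective arrival rate: λ_eff = λ/(1-p) = 8.5/(1-0.39) = 8.5/0.61 = 13.9344
ρ = λ_eff/μ = 13.9344/16.4 = 0.84966
L = ρ/(1-ρ) = 0.84966/(1-0.84966) = 5.6516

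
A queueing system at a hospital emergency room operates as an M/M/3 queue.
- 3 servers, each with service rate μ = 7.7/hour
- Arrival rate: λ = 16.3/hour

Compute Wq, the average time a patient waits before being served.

Traffic intensity: ρ = λ/(cμ) = 16.3/(3×7.7) = 0.7056
Since ρ = 0.7056 < 1, system is stable.
Offered load a = λ/μ = cρ = 16.3/7.7 = 2.1169
P₀ = [ Σₙ₌₀^2 aⁿ/n! + a^3/(3!(1-ρ)) ]⁻¹
Σ = a^0/0! + a^1/1! + a^2/2! = 1.0000 + 2.1169 + 2.2406 = 5.3575
a^3/(3!(1-ρ)) = 9.48616/(6 × 0.294372) = 5.3708
P₀ = 1/(5.3575 + 5.3708) = 0.09321
Lq = P₀·a^3·ρ / (3!(1-ρ)²) = 0.093211 × 9.4862 × 0.70563 / (6 × 0.086655) = 1.2000
Wq = Lq/λ = 1.2000/16.3 = 0.07362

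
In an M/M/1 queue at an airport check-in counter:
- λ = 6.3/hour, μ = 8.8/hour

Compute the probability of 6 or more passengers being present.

ρ = λ/μ = 6.3/8.8 = 0.7159
P(N ≥ n) = ρⁿ
P(N ≥ 6) = 0.7159^6
P(N ≥ 6) = 0.1346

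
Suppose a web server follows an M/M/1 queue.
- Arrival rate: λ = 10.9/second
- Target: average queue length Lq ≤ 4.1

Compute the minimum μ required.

For M/M/1: Lq = λ²/(μ(μ-λ))
Need Lq ≤ 4.1, i.e. μ(μ-λ) ≥ λ²/4.1
μ² - 10.9μ - 118.81/4.1 ≥ 0  →  μ² - 10.9μ - 28.97805 ≥ 0
Quadratic formula (positive root): μ = [λ + √(λ² + 4×28.97805)]/2
Discriminant: 118.81 + 4×28.97805 = 234.7222, √234.7222 = 15.3206
μ ≥ (10.9 + 15.3206)/2 = 13.1103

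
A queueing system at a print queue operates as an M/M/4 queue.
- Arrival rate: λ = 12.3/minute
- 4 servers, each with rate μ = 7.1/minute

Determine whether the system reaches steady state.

Stability requires ρ = λ/(cμ) < 1
ρ = 12.3/(4 × 7.1) = 12.3/28.40 = 0.4331
Since 0.4331 < 1, the system is STABLE.
The servers are busy 43.31% of the time.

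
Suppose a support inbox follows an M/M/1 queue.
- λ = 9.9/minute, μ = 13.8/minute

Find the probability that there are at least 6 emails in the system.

ρ = λ/μ = 9.9/13.8 = 0.7174
P(N ≥ n) = ρⁿ
P(N ≥ 6) = 0.7174^6
P(N ≥ 6) = 0.1363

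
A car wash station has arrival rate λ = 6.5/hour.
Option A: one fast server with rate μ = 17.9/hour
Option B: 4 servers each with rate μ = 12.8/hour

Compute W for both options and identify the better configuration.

Option A: single server μ = 17.9 (M/M/1)
  ρ_A = 6.5/17.9 = 0.3631
  W_A = 1/(μ-λ) = 1/(17.9-6.5) = 1/11.40 = 0.08772

Option B: 4 servers μ = 12.8 (M/M/4)
  ρ_B = λ/(cμ) = 6.5/(4×12.8) = 0.1270
  Offered load a = λ/μ = cρ = 6.5/12.8 = 0.5078
  P₀ = [ Σₙ₌₀^3 aⁿ/n! + a^4/(4!(1-ρ)) ]⁻¹
  Σ = a^0/0! + a^1/1! + a^2/2! + a^3/3! = 1.0000 + 0.50781 + 0.12894 + 0.021825 = 1.6586
  a^4/(4!(1-ρ)) = 0.06650/(24 × 0.8730) = 0.003174
  P₀ = 1/(1.6586 + 0.003174) = 0.6018
  Lq = P₀·a^4·ρ / (4!(1-ρ)²) = 0.60178 × 0.066499 × 0.12695 / (24 × 0.76221) = 0.0002777
  Wq_B = Lq/λ = 0.00027772/6.5 = 0.000042726
  W_B = Wq_B + 1/μ = 0.000042726 + 0.078125 = 0.07817

Since W_B = 0.07817 < W_A = 0.08772, Option B (multiple servers) has the shorter time in system.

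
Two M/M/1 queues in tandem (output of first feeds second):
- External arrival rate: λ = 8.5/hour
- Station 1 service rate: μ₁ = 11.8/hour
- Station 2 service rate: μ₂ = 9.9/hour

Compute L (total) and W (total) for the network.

By Jackson's theorem, each station behaves as independent M/M/1.
Station 1: ρ₁ = 8.5/11.8 = 0.7203, L₁ = ρ₁/(1-ρ₁) = λ/(μ₁-λ) = 8.5/3.30 = 2.5758
Station 2: ρ₂ = 8.5/9.9 = 0.8586, L₂ = ρ₂/(1-ρ₂) = λ/(μ₂-λ) = 8.5/1.40 = 6.0714
Total: L = L₁ + L₂ = 2.5758 + 6.0714 = 8.6472
W = L/λ = 8.6472/8.5 = 1.0173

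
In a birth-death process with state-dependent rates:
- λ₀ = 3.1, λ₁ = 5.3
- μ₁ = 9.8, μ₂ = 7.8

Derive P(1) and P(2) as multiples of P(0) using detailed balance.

Balance equations:
State 0: λ₀P₀ = μ₁P₁ → P₁ = (λ₀/μ₁)P₀ = (3.1/9.8)P₀ = 0.3163P₀
State 1: P₂ = (λ₀λ₁)/(μ₁μ₂)P₀ = (3.1×5.3)/(9.8×7.8)P₀ = 0.2149P₀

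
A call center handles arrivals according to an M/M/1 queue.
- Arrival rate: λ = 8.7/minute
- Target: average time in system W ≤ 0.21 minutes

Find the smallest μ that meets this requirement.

For M/M/1: W = 1/(μ-λ)
Need W ≤ 0.21, so 1/(μ-λ) ≤ 0.21
μ - λ ≥ 1/0.21 = 4.7619
μ ≥ 8.7 + 4.7619 = 13.4619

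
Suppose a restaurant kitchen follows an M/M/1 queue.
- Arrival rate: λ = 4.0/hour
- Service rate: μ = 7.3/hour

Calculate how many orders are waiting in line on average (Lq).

ρ = λ/μ = 4.0/7.3 = 0.5479
For M/M/1: Lq = λ²/(μ(μ-λ))
Lq = 16.00/(7.3 × 3.30)
Lq = 0.6642 orders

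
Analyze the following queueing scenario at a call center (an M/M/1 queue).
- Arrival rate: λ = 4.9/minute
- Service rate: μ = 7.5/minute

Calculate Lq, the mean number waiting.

ρ = λ/μ = 4.9/7.5 = 0.6533
For M/M/1: Lq = λ²/(μ(μ-λ))
Lq = 24.01/(7.5 × 2.60)
Lq = 1.2313 calls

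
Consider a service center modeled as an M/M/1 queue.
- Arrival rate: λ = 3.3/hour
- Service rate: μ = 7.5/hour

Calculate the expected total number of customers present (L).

ρ = λ/μ = 3.3/7.5 = 0.4400
For M/M/1: L = λ/(μ-λ)
L = 3.3/(7.5-3.3) = 3.3/4.20
L = 0.7857 customers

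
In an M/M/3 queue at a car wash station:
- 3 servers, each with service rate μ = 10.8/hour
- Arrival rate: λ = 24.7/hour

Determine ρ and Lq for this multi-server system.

Traffic intensity: ρ = λ/(cμ) = 24.7/(3×10.8) = 0.7623
Since ρ = 0.7623 < 1, system is stable.
Offered load a = λ/μ = cρ = 24.7/10.8 = 2.2870
P₀ = [ Σₙ₌₀^2 aⁿ/n! + a^3/(3!(1-ρ)) ]⁻¹
Σ = a^0/0! + a^1/1! + a^2/2! = 1.0000 + 2.2870 + 2.6153 = 5.9023
a^3/(3!(1-ρ)) = 11.9624/(6 × 0.237654) = 8.3892
P₀ = 1/(5.9023 + 8.3892) = 0.06997
Lq = P₀·a^3·ρ / (3!(1-ρ)²) = 0.069971 × 11.9624 × 0.76235 / (6 × 0.056480) = 1.8830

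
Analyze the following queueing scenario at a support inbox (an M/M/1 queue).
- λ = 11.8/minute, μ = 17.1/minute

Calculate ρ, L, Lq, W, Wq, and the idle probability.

Step 1: ρ = λ/μ = 11.8/17.1 = 0.6901
Step 2: L = λ/(μ-λ) = 11.8/5.30 = 2.2264
Step 3: Lq = λ²/(μ(μ-λ)) = 139.24/(17.1×5.30) = 1.5364
Step 4: W = 1/(μ-λ) = 1/5.30 = 0.18868
Step 5: Wq = λ/(μ(μ-λ)) = 11.8/(17.1×5.30) = 0.1302
Step 6: P(0) = 1-ρ = 0.3099
Verify: L = λW = 11.8×0.18868 = 2.2264 ✔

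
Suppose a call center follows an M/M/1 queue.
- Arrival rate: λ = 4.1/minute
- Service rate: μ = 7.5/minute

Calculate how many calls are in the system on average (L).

ρ = λ/μ = 4.1/7.5 = 0.5467
For M/M/1: L = λ/(μ-λ)
L = 4.1/(7.5-4.1) = 4.1/3.40
L = 1.2059 calls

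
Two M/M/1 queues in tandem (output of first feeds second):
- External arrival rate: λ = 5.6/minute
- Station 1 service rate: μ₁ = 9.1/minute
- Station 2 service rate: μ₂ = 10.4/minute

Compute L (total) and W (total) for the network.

By Jackson's theorem, each station behaves as independent M/M/1.
Station 1: ρ₁ = 5.6/9.1 = 0.6154, L₁ = ρ₁/(1-ρ₁) = λ/(μ₁-λ) = 5.6/3.50 = 1.60000
Station 2: ρ₂ = 5.6/10.4 = 0.5385, L₂ = ρ₂/(1-ρ₂) = λ/(μ₂-λ) = 5.6/4.80 = 1.16667
Total: L = L₁ + L₂ = 1.60000 + 1.16667 = 2.76667
W = L/λ = 2.76667/5.6 = 0.4940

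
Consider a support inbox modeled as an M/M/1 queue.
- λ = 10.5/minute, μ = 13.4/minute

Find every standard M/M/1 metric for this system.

Step 1: ρ = λ/μ = 10.5/13.4 = 0.7836
Step 2: L = λ/(μ-λ) = 10.5/2.90 = 3.6207
Step 3: Lq = λ²/(μ(μ-λ)) = 110.25/(13.4×2.90) = 2.8371
Step 4: W = 1/(μ-λ) = 1/2.90 = 0.34483
Step 5: Wq = λ/(μ(μ-λ)) = 10.5/(13.4×2.90) = 0.2702
Step 6: P(0) = 1-ρ = 0.2164
Verify: L = λW = 10.5×0.34483 = 3.6207 ✔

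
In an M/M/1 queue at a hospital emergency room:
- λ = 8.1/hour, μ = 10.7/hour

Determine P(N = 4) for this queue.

ρ = λ/μ = 8.1/10.7 = 0.7570
P(n) = (1-ρ)ρⁿ
P(4) = (1-0.7570) × 0.7570^4
P(4) = 0.2430 × 0.3284
P(4) = 0.07980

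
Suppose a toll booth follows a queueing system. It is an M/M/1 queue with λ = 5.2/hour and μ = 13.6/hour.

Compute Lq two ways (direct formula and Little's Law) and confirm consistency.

Method 1 (direct): Lq = λ²/(μ(μ-λ)) = 27.04/(13.6 × 8.40) = 0.2367

Method 2 (Little's Law):
W = 1/(μ-λ) = 1/8.40 = 0.11905
Wq = W - 1/μ = 0.11905 - 0.073529 = 0.04552
Lq = λWq = 5.2 × 0.04552 = 0.2367 ✔ (matches Method 1)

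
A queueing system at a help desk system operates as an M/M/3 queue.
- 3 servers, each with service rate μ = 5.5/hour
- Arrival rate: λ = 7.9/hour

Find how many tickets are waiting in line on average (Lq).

Traffic intensity: ρ = λ/(cμ) = 7.9/(3×5.5) = 0.4788
Since ρ = 0.4788 < 1, system is stable.
Offered load a = λ/μ = cρ = 7.9/5.5 = 1.4364
P₀ = [ Σₙ₌₀^2 aⁿ/n! + a^3/(3!(1-ρ)) ]⁻¹
Σ = a^0/0! + a^1/1! + a^2/2! = 1.00000 + 1.43636 + 1.03157 = 3.4679
a^3/(3!(1-ρ)) = 2.9634/(6 × 0.5212) = 0.9476
P₀ = 1/(3.4679 + 0.9476) = 0.2265
Lq = P₀·a^3·ρ / (3!(1-ρ)²) = 0.2265 × 2.9634 × 0.4788 / (6 × 0.2717) = 0.1971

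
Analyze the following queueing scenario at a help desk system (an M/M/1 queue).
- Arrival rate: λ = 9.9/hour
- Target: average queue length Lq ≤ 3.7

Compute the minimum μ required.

For M/M/1: Lq = λ²/(μ(μ-λ))
Need Lq ≤ 3.7, i.e. μ(μ-λ) ≥ λ²/3.7
μ² - 9.9μ - 98.01/3.7 ≥ 0  →  μ² - 9.9μ - 26.4892 ≥ 0
Quadratic formula (positive root): μ = [λ + √(λ² + 4×26.4892)]/2
Discriminant: 98.01 + 4×26.4892 = 203.9668, √203.9668 = 14.2817
μ ≥ (9.9 + 14.2817)/2 = 12.0908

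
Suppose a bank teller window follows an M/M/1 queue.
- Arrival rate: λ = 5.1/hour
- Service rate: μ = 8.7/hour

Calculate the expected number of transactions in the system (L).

ρ = λ/μ = 5.1/8.7 = 0.5862
For M/M/1: L = λ/(μ-λ)
L = 5.1/(8.7-5.1) = 5.1/3.60
L = 1.4167 transactions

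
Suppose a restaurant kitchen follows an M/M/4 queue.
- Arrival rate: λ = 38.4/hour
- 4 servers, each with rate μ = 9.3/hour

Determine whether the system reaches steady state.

Stability requires ρ = λ/(cμ) < 1
ρ = 38.4/(4 × 9.3) = 38.4/37.20 = 1.0323
Since 1.0323 ≥ 1, the system is UNSTABLE.
Need c > λ/μ = 38.4/9.3 = 4.13.
Minimum servers needed: c = 5.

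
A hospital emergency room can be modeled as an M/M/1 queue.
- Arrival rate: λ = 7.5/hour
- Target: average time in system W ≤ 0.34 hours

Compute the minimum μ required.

For M/M/1: W = 1/(μ-λ)
Need W ≤ 0.34, so 1/(μ-λ) ≤ 0.34
μ - λ ≥ 1/0.34 = 2.9412
μ ≥ 7.5 + 2.9412 = 10.4412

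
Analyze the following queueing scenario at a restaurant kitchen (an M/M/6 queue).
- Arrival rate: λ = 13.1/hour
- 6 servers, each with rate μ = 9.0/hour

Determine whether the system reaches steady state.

Stability requires ρ = λ/(cμ) < 1
ρ = 13.1/(6 × 9.0) = 13.1/54.00 = 0.2426
Since 0.2426 < 1, the system is STABLE.
The servers are busy 24.26% of the time.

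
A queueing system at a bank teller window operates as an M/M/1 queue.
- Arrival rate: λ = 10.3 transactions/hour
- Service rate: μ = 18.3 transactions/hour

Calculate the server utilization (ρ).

Server utilization: ρ = λ/μ
ρ = 10.3/18.3 = 0.5628
The server is busy 56.28% of the time.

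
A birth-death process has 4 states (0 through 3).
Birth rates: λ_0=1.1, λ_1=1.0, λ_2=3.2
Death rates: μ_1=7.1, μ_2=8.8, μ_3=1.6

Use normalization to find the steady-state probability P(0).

Ratios P(n)/P(0) = (λ₀···λₙ₋₁)/(μ₁···μₙ):
P(1)/P(0) = (1.1)/(7.1) = 0.1549
P(2)/P(0) = (1.1×1.0)/(7.1×8.8) = 0.01761
P(3)/P(0) = (1.1×1.0×3.2)/(7.1×8.8×1.6) = 0.03521

Normalization: ∑ P(n) = 1
P(0) × (1.0000 + 0.1549 + 0.01761 + 0.03521) = 1
P(0) × 1.2077 = 1
P(0) = 1/1.2077 = 0.8280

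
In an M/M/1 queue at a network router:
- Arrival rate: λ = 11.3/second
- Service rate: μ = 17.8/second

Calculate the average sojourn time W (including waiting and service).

First, compute utilization: ρ = λ/μ = 11.3/17.8 = 0.6348
For M/M/1: W = 1/(μ-λ)
W = 1/(17.8-11.3) = 1/6.50
W = 0.1538 seconds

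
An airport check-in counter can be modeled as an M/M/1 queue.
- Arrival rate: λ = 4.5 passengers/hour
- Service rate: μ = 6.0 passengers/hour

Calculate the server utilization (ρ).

Server utilization: ρ = λ/μ
ρ = 4.5/6.0 = 0.7500
The server is busy 75.00% of the time.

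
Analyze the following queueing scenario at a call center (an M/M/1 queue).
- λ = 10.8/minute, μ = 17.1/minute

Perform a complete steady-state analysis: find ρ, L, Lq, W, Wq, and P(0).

Step 1: ρ = λ/μ = 10.8/17.1 = 0.6316
Step 2: L = λ/(μ-λ) = 10.8/6.30 = 1.7143
Step 3: Lq = λ²/(μ(μ-λ)) = 116.64/(17.1×6.30) = 1.0827
Step 4: W = 1/(μ-λ) = 1/6.30 = 0.15873
Step 5: Wq = λ/(μ(μ-λ)) = 10.8/(17.1×6.30) = 0.1003
Step 6: P(0) = 1-ρ = 0.3684
Verify: L = λW = 10.8×0.15873 = 1.7143 ✔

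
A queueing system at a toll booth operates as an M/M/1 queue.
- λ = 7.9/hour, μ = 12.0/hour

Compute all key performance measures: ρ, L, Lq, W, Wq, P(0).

Step 1: ρ = λ/μ = 7.9/12.0 = 0.6583
Step 2: L = λ/(μ-λ) = 7.9/4.10 = 1.9268
Step 3: Lq = λ²/(μ(μ-λ)) = 62.41/(12.0×4.10) = 1.2685
Step 4: W = 1/(μ-λ) = 1/4.10 = 0.2439
Step 5: Wq = λ/(μ(μ-λ)) = 7.9/(12.0×4.10) = 0.1606
Step 6: P(0) = 1-ρ = 0.3417
Verify: L = λW = 7.9×0.2439 = 1.9268 ✔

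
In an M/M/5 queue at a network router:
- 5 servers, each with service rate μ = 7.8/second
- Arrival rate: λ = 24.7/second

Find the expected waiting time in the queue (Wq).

Traffic intensity: ρ = λ/(cμ) = 24.7/(5×7.8) = 0.6333
Since ρ = 0.6333 < 1, system is stable.
Offered load a = λ/μ = cρ = 24.7/7.8 = 3.1667
P₀ = [ Σₙ₌₀^4 aⁿ/n! + a^5/(5!(1-ρ)) ]⁻¹
Σ = a^0/0! + a^1/1! + a^2/2! + a^3/3! + a^4/4! = 1.0000 + 3.1667 + 5.0139 + 5.2924 + 4.1898 = 18.6628
a^5/(5!(1-ρ)) = 318.4284/(120 × 0.366667) = 7.2370
P₀ = 1/(18.6628 + 7.2370) = 0.03861
Lq = P₀·a^5·ρ / (5!(1-ρ)²) = 0.038610 × 318.4284 × 0.63333 / (120 × 0.13444) = 0.4826
Wq = Lq/λ = 0.4826/24.7 = 0.01954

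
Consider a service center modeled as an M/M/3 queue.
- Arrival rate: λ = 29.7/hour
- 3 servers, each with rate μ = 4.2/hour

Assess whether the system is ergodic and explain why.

Stability requires ρ = λ/(cμ) < 1
ρ = 29.7/(3 × 4.2) = 29.7/12.60 = 2.3571
Since 2.3571 ≥ 1, the system is UNSTABLE.
Need c > λ/μ = 29.7/4.2 = 7.07.
Minimum servers needed: c = 8.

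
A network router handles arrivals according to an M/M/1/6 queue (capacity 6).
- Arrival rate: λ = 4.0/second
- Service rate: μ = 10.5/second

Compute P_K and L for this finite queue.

ρ = λ/μ = 4.0/10.5 = 0.38095
P₀ = (1-ρ)/(1-ρ^(K+1)) = (1-0.38095)/(1-0.38095^7) = 0.61905/0.99884 = 0.6198
P_K = P₀×ρ^K = 0.6198 × 0.38095^6 = 0.6198 × 0.003056 = 0.001894
Blocking probability P_6 = 0.001894 (0.19%)
L = ρ[1 - (K+1)ρ^K + Kρ^(K+1)] / [(1-ρ)(1-ρ^(K+1))]
L = 0.38095 × (1 - 7×0.003056 + 6×0.001164) / ((1 - 0.38095) × (1 - 0.001164)) = 0.6072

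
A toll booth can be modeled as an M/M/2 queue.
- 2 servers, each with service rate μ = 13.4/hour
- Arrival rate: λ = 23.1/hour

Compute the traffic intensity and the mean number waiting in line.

Traffic intensity: ρ = λ/(cμ) = 23.1/(2×13.4) = 0.8619
Since ρ = 0.8619 < 1, system is stable.
Offered load a = λ/μ = cρ = 23.1/13.4 = 1.7239
P₀ = [ Σₙ₌₀^1 aⁿ/n! + a^2/(2!(1-ρ)) ]⁻¹
Σ = a^0/0! + a^1/1! = 1.0000 + 1.7239 = 2.7239
a^2/(2!(1-ρ)) = 2.97176/(2 × 0.138060) = 10.7626
P₀ = 1/(2.7239 + 10.7626) = 0.07415
Lq = P₀·a^2·ρ / (2!(1-ρ)²) = 0.0741483 × 2.97176 × 0.861940 / (2 × 0.0190605) = 4.9823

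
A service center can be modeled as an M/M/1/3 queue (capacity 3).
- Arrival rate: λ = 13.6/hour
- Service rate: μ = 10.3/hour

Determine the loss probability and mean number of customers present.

ρ = λ/μ = 13.6/10.3 = 1.3204
P₀ = (1-ρ)/(1-ρ^(K+1)) = (1-1.3204)/(1-1.3204^4) = -0.3204/-2.0396 = 0.1571
P_K = P₀×ρ^K = 0.15709 × 1.3204^3 = 0.15709 × 2.3021 = 0.3616
Blocking probability P_3 = 0.3616 (36.16%)
L = ρ[1 - (K+1)ρ^K + Kρ^(K+1)] / [(1-ρ)(1-ρ^(K+1))]
L = 1.3204 × (1 - 4×2.30206 + 3×3.03964) / ((1 - 1.3204) × (1 - 3.03964)) = 1.8400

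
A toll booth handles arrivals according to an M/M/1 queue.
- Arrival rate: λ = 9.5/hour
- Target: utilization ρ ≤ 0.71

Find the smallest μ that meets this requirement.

ρ = λ/μ, so μ = λ/ρ
μ ≥ 9.5/0.71 = 13.3803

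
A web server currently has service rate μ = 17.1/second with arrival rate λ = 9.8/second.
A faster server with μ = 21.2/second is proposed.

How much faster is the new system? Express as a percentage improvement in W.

System 1: ρ₁ = 9.8/17.1 = 0.5731, W₁ = 1/(17.1-9.8) = 0.136986
System 2: ρ₂ = 9.8/21.2 = 0.4623, W₂ = 1/(21.2-9.8) = 0.0877193
Improvement: (W₁-W₂)/W₁ = (0.136986-0.0877193)/0.136986 = 35.96%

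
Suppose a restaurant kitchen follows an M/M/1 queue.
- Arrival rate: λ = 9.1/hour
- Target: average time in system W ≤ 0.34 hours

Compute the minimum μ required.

For M/M/1: W = 1/(μ-λ)
Need W ≤ 0.34, so 1/(μ-λ) ≤ 0.34
μ - λ ≥ 1/0.34 = 2.9412
μ ≥ 9.1 + 2.9412 = 12.0412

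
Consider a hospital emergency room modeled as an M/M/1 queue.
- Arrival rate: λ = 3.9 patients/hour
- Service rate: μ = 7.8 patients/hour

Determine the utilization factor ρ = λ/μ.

Server utilization: ρ = λ/μ
ρ = 3.9/7.8 = 0.5000
The server is busy 50.00% of the time.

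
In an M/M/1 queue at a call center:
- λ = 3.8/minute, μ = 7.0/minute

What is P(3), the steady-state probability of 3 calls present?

ρ = λ/μ = 3.8/7.0 = 0.54286
P(n) = (1-ρ)ρⁿ
P(3) = (1-0.54286) × 0.54286^3
P(3) = 0.45714 × 0.15998
P(3) = 0.07313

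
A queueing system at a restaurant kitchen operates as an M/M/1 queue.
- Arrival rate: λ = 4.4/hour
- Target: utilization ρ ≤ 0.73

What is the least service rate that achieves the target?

ρ = λ/μ, so μ = λ/ρ
μ ≥ 4.4/0.73 = 6.0274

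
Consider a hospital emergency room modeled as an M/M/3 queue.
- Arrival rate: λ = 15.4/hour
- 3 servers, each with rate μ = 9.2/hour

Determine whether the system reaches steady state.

Stability requires ρ = λ/(cμ) < 1
ρ = 15.4/(3 × 9.2) = 15.4/27.60 = 0.5580
Since 0.5580 < 1, the system is STABLE.
The servers are busy 55.80% of the time.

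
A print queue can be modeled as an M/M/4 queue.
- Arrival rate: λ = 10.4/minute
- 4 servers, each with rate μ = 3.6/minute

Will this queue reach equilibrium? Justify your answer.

Stability requires ρ = λ/(cμ) < 1
ρ = 10.4/(4 × 3.6) = 10.4/14.40 = 0.7222
Since 0.7222 < 1, the system is STABLE.
The servers are busy 72.22% of the time.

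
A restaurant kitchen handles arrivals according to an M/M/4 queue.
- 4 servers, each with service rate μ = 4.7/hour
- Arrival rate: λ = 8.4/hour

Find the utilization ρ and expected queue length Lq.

Traffic intensity: ρ = λ/(cμ) = 8.4/(4×4.7) = 0.4468
Since ρ = 0.4468 < 1, system is stable.
Offered load a = λ/μ = cρ = 8.4/4.7 = 1.7872
P₀ = [ Σₙ₌₀^3 aⁿ/n! + a^4/(4!(1-ρ)) ]⁻¹
Σ = a^0/0! + a^1/1! + a^2/2! + a^3/3! = 1.0000 + 1.7872 + 1.5971 + 0.9515 = 5.3358
a^4/(4!(1-ρ)) = 10.2029/(24 × 0.5532) = 0.7685
P₀ = 1/(5.3358 + 0.7685) = 0.1638
Lq = P₀·a^4·ρ / (4!(1-ρ)²) = 0.1638 × 10.2029 × 0.4468 / (24 × 0.3060) = 0.1017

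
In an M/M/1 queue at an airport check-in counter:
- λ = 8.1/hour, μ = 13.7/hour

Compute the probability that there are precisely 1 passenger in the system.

ρ = λ/μ = 8.1/13.7 = 0.5912
P(n) = (1-ρ)ρⁿ
P(1) = (1-0.5912) × 0.5912^1
P(1) = 0.4088 × 0.5912
P(1) = 0.2417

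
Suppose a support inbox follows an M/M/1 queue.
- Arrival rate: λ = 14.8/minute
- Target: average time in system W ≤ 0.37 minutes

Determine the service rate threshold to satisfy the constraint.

For M/M/1: W = 1/(μ-λ)
Need W ≤ 0.37, so 1/(μ-λ) ≤ 0.37
μ - λ ≥ 1/0.37 = 2.7027
μ ≥ 14.8 + 2.7027 = 17.5027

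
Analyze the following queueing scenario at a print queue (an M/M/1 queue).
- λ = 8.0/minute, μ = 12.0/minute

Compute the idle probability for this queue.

ρ = λ/μ = 8.0/12.0 = 0.6667
P(0) = 1 - ρ = 1 - 0.6667 = 0.3333
The server is idle 33.33% of the time.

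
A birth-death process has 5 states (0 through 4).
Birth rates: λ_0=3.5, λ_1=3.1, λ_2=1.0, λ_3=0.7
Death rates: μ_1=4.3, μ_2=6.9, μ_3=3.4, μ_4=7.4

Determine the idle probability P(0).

Ratios P(n)/P(0) = (λ₀···λₙ₋₁)/(μ₁···μₙ):
P(1)/P(0) = (3.5)/(4.3) = 0.81395
P(2)/P(0) = (3.5×3.1)/(4.3×6.9) = 0.36569
P(3)/P(0) = (3.5×3.1×1.0)/(4.3×6.9×3.4) = 0.10756
P(4)/P(0) = (3.5×3.1×1.0×0.7)/(4.3×6.9×3.4×7.4) = 0.010174

Normalization: ∑ P(n) = 1
P(0) × (1.0000 + 0.81395 + 0.36569 + 0.10756 + 0.010174) = 1
P(0) × 2.2974 = 1
P(0) = 1/2.2974 = 0.4353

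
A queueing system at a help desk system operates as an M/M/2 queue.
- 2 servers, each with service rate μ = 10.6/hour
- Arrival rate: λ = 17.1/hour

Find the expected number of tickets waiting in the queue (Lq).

Traffic intensity: ρ = λ/(cμ) = 17.1/(2×10.6) = 0.8066
Since ρ = 0.8066 < 1, system is stable.
Offered load a = λ/μ = cρ = 17.1/10.6 = 1.6132
P₀ = [ Σₙ₌₀^1 aⁿ/n! + a^2/(2!(1-ρ)) ]⁻¹
Σ = a^0/0! + a^1/1! = 1.0000 + 1.6132 = 2.6132
a^2/(2!(1-ρ)) = 2.60244/(2 × 0.193396) = 6.7283
P₀ = 1/(2.6132 + 6.7283) = 0.1070
Lq = P₀·a^2·ρ / (2!(1-ρ)²) = 0.10705 × 2.6024 × 0.80660 / (2 × 0.037402) = 3.0040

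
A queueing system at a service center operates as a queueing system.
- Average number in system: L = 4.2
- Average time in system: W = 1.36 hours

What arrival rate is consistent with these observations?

Little's Law: L = λW, so λ = L/W
λ = 4.2/1.36 = 3.0882 customers/hour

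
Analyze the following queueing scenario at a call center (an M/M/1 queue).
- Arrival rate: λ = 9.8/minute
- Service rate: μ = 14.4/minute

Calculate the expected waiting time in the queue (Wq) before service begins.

First, compute utilization: ρ = λ/μ = 9.8/14.4 = 0.6806
For M/M/1: Wq = λ/(μ(μ-λ))
Wq = 9.8/(14.4 × (14.4-9.8))
Wq = 9.8/(14.4 × 4.60)
Wq = 0.1479 minutes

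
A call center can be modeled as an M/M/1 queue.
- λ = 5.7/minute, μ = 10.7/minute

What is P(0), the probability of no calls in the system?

ρ = λ/μ = 5.7/10.7 = 0.5327
P(0) = 1 - ρ = 1 - 0.5327 = 0.4673
The server is idle 46.73% of the time.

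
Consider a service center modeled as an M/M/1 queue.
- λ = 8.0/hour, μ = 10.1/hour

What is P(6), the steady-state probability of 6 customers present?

ρ = λ/μ = 8.0/10.1 = 0.7921
P(n) = (1-ρ)ρⁿ
P(6) = (1-0.7921) × 0.7921^6
P(6) = 0.2079 × 0.2470
P(6) = 0.05135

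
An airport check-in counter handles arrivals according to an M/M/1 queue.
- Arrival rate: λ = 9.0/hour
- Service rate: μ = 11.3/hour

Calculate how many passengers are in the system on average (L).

ρ = λ/μ = 9.0/11.3 = 0.7965
For M/M/1: L = λ/(μ-λ)
L = 9.0/(11.3-9.0) = 9.0/2.30
L = 3.9130 passengers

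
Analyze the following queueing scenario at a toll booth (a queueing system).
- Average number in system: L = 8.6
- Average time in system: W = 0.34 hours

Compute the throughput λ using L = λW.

Little's Law: L = λW, so λ = L/W
λ = 8.6/0.34 = 25.2941 vehicles/hour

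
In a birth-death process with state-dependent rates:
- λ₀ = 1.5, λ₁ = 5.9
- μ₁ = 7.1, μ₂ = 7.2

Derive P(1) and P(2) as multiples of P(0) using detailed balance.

Balance equations:
State 0: λ₀P₀ = μ₁P₁ → P₁ = (λ₀/μ₁)P₀ = (1.5/7.1)P₀ = 0.2113P₀
State 1: P₂ = (λ₀λ₁)/(μ₁μ₂)P₀ = (1.5×5.9)/(7.1×7.2)P₀ = 0.1731P₀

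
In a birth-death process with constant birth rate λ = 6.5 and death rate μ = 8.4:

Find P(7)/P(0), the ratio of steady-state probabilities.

For constant rates: P(n)/P(0) = (λ/μ)^n
P(7)/P(0) = (6.5/8.4)^7 = 0.7738^7 = 0.1661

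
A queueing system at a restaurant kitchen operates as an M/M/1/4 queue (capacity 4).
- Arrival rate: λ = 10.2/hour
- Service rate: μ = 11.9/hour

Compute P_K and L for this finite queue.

ρ = λ/μ = 10.2/11.9 = 0.85714
P₀ = (1-ρ)/(1-ρ^(K+1)) = (1-0.85714)/(1-0.85714^5) = 0.14286/0.53734 = 0.2659
P_K = P₀×ρ^K = 0.2659 × 0.85714^4 = 0.2659 × 0.5398 = 0.1435
Blocking probability P_4 = 0.1435 (14.35%)
L = ρ[1 - (K+1)ρ^K + Kρ^(K+1)] / [(1-ρ)(1-ρ^(K+1))]
L = 0.85714 × (1 - 5×0.539768 + 4×0.462657) / ((1 - 0.85714) × (1 - 0.462657)) = 1.6948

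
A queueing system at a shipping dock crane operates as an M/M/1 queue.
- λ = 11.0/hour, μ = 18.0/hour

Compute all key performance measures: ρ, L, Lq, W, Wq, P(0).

Step 1: ρ = λ/μ = 11.0/18.0 = 0.6111
Step 2: L = λ/(μ-λ) = 11.0/7.00 = 1.5714
Step 3: Lq = λ²/(μ(μ-λ)) = 121.00/(18.0×7.00) = 0.9603
Step 4: W = 1/(μ-λ) = 1/7.00 = 0.142857
Step 5: Wq = λ/(μ(μ-λ)) = 11.0/(18.0×7.00) = 0.08730
Step 6: P(0) = 1-ρ = 0.3889
Verify: L = λW = 11.0×0.142857 = 1.5714 ✔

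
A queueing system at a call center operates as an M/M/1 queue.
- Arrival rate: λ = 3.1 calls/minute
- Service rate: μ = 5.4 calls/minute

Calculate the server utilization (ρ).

Server utilization: ρ = λ/μ
ρ = 3.1/5.4 = 0.5741
The server is busy 57.41% of the time.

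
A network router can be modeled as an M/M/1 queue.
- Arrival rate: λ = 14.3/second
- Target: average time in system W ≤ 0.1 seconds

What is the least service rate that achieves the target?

For M/M/1: W = 1/(μ-λ)
Need W ≤ 0.1, so 1/(μ-λ) ≤ 0.1
μ - λ ≥ 1/0.1 = 10.0000
μ ≥ 14.3 + 10.0000 = 24.3000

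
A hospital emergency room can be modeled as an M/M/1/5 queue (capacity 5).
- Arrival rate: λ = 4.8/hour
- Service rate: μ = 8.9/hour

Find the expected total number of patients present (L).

ρ = λ/μ = 4.8/8.9 = 0.5393
P₀ = (1-ρ)/(1-ρ^(K+1)) = (1-0.5393)/(1-0.5393^6) = 0.4607/0.9754 = 0.4723
P_K = P₀×ρ^K = 0.4723 × 0.5393^5 = 0.4723 × 0.04562 = 0.02155
L = ρ[1 - (K+1)ρ^K + Kρ^(K+1)] / [(1-ρ)(1-ρ^(K+1))]
L = 0.5393 × (1 - 6×0.045620 + 5×0.024603) / ((1 - 0.5393) × (1 - 0.024603)) = 1.0193 patients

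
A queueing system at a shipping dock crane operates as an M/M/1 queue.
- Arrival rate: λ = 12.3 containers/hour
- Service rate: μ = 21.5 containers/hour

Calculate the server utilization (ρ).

Server utilization: ρ = λ/μ
ρ = 12.3/21.5 = 0.5721
The server is busy 57.21% of the time.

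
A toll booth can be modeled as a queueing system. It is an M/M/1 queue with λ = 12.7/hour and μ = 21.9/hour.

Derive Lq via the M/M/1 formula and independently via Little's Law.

Method 1 (direct): Lq = λ²/(μ(μ-λ)) = 161.29/(21.9 × 9.20) = 0.8005

Method 2 (Little's Law):
W = 1/(μ-λ) = 1/9.20 = 0.108696
Wq = W - 1/μ = 0.108696 - 0.0456621 = 0.06303
Lq = λWq = 12.7 × 0.06303 = 0.8005 ✔ (matches Method 1)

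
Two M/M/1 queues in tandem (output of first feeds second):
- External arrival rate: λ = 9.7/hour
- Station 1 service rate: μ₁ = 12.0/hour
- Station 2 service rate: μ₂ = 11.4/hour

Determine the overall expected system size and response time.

By Jackson's theorem, each station behaves as independent M/M/1.
Station 1: ρ₁ = 9.7/12.0 = 0.8083, L₁ = ρ₁/(1-ρ₁) = λ/(μ₁-λ) = 9.7/2.30 = 4.2174
Station 2: ρ₂ = 9.7/11.4 = 0.8509, L₂ = ρ₂/(1-ρ₂) = λ/(μ₂-λ) = 9.7/1.70 = 5.7059
Total: L = L₁ + L₂ = 4.2174 + 5.7059 = 9.9233
W = L/λ = 9.9233/9.7 = 1.0230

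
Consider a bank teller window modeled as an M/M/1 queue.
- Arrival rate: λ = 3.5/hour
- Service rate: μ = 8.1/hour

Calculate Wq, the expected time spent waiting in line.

First, compute utilization: ρ = λ/μ = 3.5/8.1 = 0.4321
For M/M/1: Wq = λ/(μ(μ-λ))
Wq = 3.5/(8.1 × (8.1-3.5))
Wq = 3.5/(8.1 × 4.60)
Wq = 0.09393 hours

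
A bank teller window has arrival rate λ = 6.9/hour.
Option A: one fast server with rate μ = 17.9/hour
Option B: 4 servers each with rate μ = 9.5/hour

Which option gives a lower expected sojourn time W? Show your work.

Option A: single server μ = 17.9 (M/M/1)
  ρ_A = 6.9/17.9 = 0.3855
  W_A = 1/(μ-λ) = 1/(17.9-6.9) = 1/11.00 = 0.09091

Option B: 4 servers μ = 9.5 (M/M/4)
  ρ_B = λ/(cμ) = 6.9/(4×9.5) = 0.1816
  Offered load a = λ/μ = cρ = 6.9/9.5 = 0.7263
  P₀ = [ Σₙ₌₀^3 aⁿ/n! + a^4/(4!(1-ρ)) ]⁻¹
  Σ = a^0/0! + a^1/1! + a^2/2! + a^3/3! = 1.0000 + 0.72632 + 0.26377 + 0.063859 = 2.0539
  a^4/(4!(1-ρ)) = 0.2783/(24 × 0.8184) = 0.01417
  P₀ = 1/(2.0539 + 0.01417) = 0.4835
  Lq = P₀·a^4·ρ / (4!(1-ρ)²) = 0.4835 × 0.2783 × 0.1816 / (24 × 0.6698) = 0.001520
  Wq_B = Lq/λ = 0.001520/6.9 = 0.0002203
  W_B = Wq_B + 1/μ = 0.0002203 + 0.1053 = 0.1055

Since W_A = 0.09091 < W_B = 0.1055, Option A (single fast server) has the shorter time in system.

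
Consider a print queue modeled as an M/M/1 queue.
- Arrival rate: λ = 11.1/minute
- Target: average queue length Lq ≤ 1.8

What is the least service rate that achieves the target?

For M/M/1: Lq = λ²/(μ(μ-λ))
Need Lq ≤ 1.8, i.e. μ(μ-λ) ≥ λ²/1.8
μ² - 11.1μ - 123.21/1.8 ≥ 0  →  μ² - 11.1μ - 68.4500 ≥ 0
Quadratic formula (positive root): μ = [λ + √(λ² + 4×68.4500)]/2
Discriminant: 123.21 + 4×68.4500 = 397.0100, √397.0100 = 19.9251
μ ≥ (11.1 + 19.9251)/2 = 15.5126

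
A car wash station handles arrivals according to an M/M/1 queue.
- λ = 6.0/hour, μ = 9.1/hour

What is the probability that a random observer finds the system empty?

ρ = λ/μ = 6.0/9.1 = 0.6593
P(0) = 1 - ρ = 1 - 0.6593 = 0.3407
The server is idle 34.07% of the time.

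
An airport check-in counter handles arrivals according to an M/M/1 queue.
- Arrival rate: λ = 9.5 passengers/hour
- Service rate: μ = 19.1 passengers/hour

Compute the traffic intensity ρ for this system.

Server utilization: ρ = λ/μ
ρ = 9.5/19.1 = 0.4974
The server is busy 49.74% of the time.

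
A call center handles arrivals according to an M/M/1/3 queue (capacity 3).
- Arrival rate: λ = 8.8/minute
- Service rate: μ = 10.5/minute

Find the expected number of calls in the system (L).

ρ = λ/μ = 8.8/10.5 = 0.838095
P₀ = (1-ρ)/(1-ρ^(K+1)) = (1-0.838095)/(1-0.838095^4) = 0.1619/0.5066 = 0.3196
P_K = P₀×ρ^K = 0.3196 × 0.838095^3 = 0.3196 × 0.5887 = 0.1881
L = ρ[1 - (K+1)ρ^K + Kρ^(K+1)] / [(1-ρ)(1-ρ^(K+1))]
L = 0.838095 × (1 - 4×0.588681 + 3×0.493370) / ((1 - 0.838095) × (1 - 0.493370)) = 1.2811 calls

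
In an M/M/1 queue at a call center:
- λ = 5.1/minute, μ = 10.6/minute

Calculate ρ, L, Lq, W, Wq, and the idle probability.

Step 1: ρ = λ/μ = 5.1/10.6 = 0.4811
Step 2: L = λ/(μ-λ) = 5.1/5.50 = 0.9273
Step 3: Lq = λ²/(μ(μ-λ)) = 26.01/(10.6×5.50) = 0.4461
Step 4: W = 1/(μ-λ) = 1/5.50 = 0.18182
Step 5: Wq = λ/(μ(μ-λ)) = 5.1/(10.6×5.50) = 0.08748
Step 6: P(0) = 1-ρ = 0.5189
Verify: L = λW = 5.1×0.18182 = 0.9273 ✔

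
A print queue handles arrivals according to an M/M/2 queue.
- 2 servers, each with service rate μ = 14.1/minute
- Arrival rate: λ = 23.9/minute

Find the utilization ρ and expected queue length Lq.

Traffic intensity: ρ = λ/(cμ) = 23.9/(2×14.1) = 0.8475
Since ρ = 0.8475 < 1, system is stable.
Offered load a = λ/μ = cρ = 23.9/14.1 = 1.6950
P₀ = [ Σₙ₌₀^1 aⁿ/n! + a^2/(2!(1-ρ)) ]⁻¹
Σ = a^0/0! + a^1/1! = 1.0000 + 1.6950 = 2.6950
a^2/(2!(1-ρ)) = 2.8731/(2 × 0.15248) = 9.4212
P₀ = 1/(2.6950 + 9.4212) = 0.08253
Lq = P₀·a^2·ρ / (2!(1-ρ)²) = 0.082534 × 2.8731 × 0.84752 / (2 × 0.023251) = 4.3218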